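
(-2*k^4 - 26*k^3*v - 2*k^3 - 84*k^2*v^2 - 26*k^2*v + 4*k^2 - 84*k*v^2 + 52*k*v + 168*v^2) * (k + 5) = -2*k^5 - 26*k^4*v - 12*k^4 - 84*k^3*v^2 - 156*k^3*v - 6*k^3 - 504*k^2*v^2 - 78*k^2*v + 20*k^2 - 252*k*v^2 + 260*k*v + 840*v^2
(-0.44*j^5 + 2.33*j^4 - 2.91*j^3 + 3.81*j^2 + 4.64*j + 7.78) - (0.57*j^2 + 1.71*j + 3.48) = -0.44*j^5 + 2.33*j^4 - 2.91*j^3 + 3.24*j^2 + 2.93*j + 4.3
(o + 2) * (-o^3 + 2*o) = -o^4 - 2*o^3 + 2*o^2 + 4*o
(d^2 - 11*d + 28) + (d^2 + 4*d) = 2*d^2 - 7*d + 28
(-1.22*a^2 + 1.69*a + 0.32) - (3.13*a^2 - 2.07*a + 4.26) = -4.35*a^2 + 3.76*a - 3.94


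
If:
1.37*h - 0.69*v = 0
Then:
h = 0.503649635036496*v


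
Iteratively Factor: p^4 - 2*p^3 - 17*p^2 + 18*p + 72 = (p - 3)*(p^3 + p^2 - 14*p - 24) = (p - 3)*(p + 2)*(p^2 - p - 12) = (p - 4)*(p - 3)*(p + 2)*(p + 3)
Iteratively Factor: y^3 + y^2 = (y)*(y^2 + y) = y^2*(y + 1)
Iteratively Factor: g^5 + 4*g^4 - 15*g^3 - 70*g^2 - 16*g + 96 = (g + 3)*(g^4 + g^3 - 18*g^2 - 16*g + 32) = (g - 4)*(g + 3)*(g^3 + 5*g^2 + 2*g - 8) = (g - 4)*(g + 3)*(g + 4)*(g^2 + g - 2) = (g - 4)*(g - 1)*(g + 3)*(g + 4)*(g + 2)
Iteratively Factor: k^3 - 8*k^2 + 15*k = (k)*(k^2 - 8*k + 15) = k*(k - 3)*(k - 5)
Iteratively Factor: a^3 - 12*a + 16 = (a + 4)*(a^2 - 4*a + 4) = (a - 2)*(a + 4)*(a - 2)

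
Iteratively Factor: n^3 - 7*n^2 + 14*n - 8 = (n - 2)*(n^2 - 5*n + 4) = (n - 4)*(n - 2)*(n - 1)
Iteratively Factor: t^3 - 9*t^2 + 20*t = (t)*(t^2 - 9*t + 20) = t*(t - 4)*(t - 5)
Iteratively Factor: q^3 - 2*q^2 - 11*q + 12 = (q + 3)*(q^2 - 5*q + 4) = (q - 4)*(q + 3)*(q - 1)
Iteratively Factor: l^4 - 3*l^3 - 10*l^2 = (l)*(l^3 - 3*l^2 - 10*l) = l*(l + 2)*(l^2 - 5*l) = l*(l - 5)*(l + 2)*(l)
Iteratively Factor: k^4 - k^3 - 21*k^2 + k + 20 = (k - 1)*(k^3 - 21*k - 20) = (k - 1)*(k + 4)*(k^2 - 4*k - 5) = (k - 5)*(k - 1)*(k + 4)*(k + 1)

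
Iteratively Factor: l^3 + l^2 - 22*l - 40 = (l + 2)*(l^2 - l - 20) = (l - 5)*(l + 2)*(l + 4)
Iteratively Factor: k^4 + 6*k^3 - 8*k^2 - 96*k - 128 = (k + 2)*(k^3 + 4*k^2 - 16*k - 64) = (k - 4)*(k + 2)*(k^2 + 8*k + 16) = (k - 4)*(k + 2)*(k + 4)*(k + 4)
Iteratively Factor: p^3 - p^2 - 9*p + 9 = (p - 3)*(p^2 + 2*p - 3) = (p - 3)*(p + 3)*(p - 1)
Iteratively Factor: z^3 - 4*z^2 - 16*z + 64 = (z - 4)*(z^2 - 16) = (z - 4)^2*(z + 4)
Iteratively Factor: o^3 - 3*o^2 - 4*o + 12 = (o + 2)*(o^2 - 5*o + 6) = (o - 2)*(o + 2)*(o - 3)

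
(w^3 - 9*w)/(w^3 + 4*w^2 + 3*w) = (w - 3)/(w + 1)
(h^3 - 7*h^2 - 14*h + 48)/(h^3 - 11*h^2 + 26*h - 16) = (h + 3)/(h - 1)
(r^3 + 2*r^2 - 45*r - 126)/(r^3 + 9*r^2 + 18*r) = (r - 7)/r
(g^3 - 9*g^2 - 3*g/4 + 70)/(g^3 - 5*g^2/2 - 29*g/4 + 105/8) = 2*(g - 8)/(2*g - 3)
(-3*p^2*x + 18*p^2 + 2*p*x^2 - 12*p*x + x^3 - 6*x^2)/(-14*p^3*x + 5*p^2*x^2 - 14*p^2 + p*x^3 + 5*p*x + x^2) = (-3*p^2*x + 18*p^2 + 2*p*x^2 - 12*p*x + x^3 - 6*x^2)/(-14*p^3*x + 5*p^2*x^2 - 14*p^2 + p*x^3 + 5*p*x + x^2)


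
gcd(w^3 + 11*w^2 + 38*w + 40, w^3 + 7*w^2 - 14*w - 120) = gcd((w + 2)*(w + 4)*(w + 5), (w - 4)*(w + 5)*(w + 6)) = w + 5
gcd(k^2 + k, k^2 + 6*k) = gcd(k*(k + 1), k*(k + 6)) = k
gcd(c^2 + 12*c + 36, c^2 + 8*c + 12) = c + 6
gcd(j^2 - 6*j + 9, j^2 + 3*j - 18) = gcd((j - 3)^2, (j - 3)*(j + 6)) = j - 3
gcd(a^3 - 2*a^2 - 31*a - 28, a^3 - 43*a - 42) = a^2 - 6*a - 7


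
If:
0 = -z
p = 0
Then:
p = 0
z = 0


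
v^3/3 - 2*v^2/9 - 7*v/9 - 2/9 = (v/3 + 1/3)*(v - 2)*(v + 1/3)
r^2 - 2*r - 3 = (r - 3)*(r + 1)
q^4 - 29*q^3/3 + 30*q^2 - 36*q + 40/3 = (q - 5)*(q - 2)^2*(q - 2/3)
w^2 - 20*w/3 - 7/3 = (w - 7)*(w + 1/3)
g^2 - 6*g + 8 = (g - 4)*(g - 2)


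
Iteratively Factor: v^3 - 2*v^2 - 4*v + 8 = (v - 2)*(v^2 - 4) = (v - 2)*(v + 2)*(v - 2)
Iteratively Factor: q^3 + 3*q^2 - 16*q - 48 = (q + 3)*(q^2 - 16) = (q - 4)*(q + 3)*(q + 4)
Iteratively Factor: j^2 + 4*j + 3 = (j + 3)*(j + 1)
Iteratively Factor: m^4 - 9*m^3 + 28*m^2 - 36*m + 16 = (m - 2)*(m^3 - 7*m^2 + 14*m - 8) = (m - 2)^2*(m^2 - 5*m + 4) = (m - 2)^2*(m - 1)*(m - 4)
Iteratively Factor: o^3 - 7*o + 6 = (o - 1)*(o^2 + o - 6) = (o - 2)*(o - 1)*(o + 3)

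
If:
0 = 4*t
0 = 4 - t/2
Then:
No Solution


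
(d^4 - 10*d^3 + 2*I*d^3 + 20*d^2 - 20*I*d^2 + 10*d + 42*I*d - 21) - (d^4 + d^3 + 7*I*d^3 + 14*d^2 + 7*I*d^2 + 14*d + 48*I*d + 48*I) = -11*d^3 - 5*I*d^3 + 6*d^2 - 27*I*d^2 - 4*d - 6*I*d - 21 - 48*I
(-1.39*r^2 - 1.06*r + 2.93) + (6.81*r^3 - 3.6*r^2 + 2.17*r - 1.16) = 6.81*r^3 - 4.99*r^2 + 1.11*r + 1.77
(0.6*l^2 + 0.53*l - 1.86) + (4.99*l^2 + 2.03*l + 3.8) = 5.59*l^2 + 2.56*l + 1.94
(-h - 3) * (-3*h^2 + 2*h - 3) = 3*h^3 + 7*h^2 - 3*h + 9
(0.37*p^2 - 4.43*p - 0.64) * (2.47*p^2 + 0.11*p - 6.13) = 0.9139*p^4 - 10.9014*p^3 - 4.3362*p^2 + 27.0855*p + 3.9232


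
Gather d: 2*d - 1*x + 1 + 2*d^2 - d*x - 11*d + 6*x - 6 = 2*d^2 + d*(-x - 9) + 5*x - 5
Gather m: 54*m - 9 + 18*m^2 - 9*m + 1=18*m^2 + 45*m - 8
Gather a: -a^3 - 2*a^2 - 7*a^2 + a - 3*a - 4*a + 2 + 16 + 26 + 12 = -a^3 - 9*a^2 - 6*a + 56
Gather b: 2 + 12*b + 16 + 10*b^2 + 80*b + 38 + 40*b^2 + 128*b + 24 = 50*b^2 + 220*b + 80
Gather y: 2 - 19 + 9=-8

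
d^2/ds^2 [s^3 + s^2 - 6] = 6*s + 2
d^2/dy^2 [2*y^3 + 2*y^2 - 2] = 12*y + 4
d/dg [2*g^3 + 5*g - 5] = 6*g^2 + 5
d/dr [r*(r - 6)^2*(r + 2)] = 4*r^3 - 30*r^2 + 24*r + 72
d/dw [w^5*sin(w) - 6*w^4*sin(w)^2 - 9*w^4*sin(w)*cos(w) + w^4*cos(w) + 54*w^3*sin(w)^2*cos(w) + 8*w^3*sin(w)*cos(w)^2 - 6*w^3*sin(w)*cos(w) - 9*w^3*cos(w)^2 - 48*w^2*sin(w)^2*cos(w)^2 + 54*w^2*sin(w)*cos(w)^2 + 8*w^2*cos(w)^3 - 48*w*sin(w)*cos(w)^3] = w^5*cos(w) + 4*w^4*sin(w) - 6*w^4*sin(2*w) - 9*w^4*cos(2*w) - 27*w^3*sin(w)/2 - 9*w^3*sin(2*w) + 81*w^3*sin(3*w)/2 + 6*w^3*cos(w) + 6*w^3*cos(2*w) + 6*w^3*cos(3*w) - 12*w^3 - 9*w^2*sin(2*w) - 24*w^2*sin(4*w) + 54*w^2*cos(w) - 27*w^2*cos(2*w)/2 - 27*w^2/2 + 27*w*sin(w) + 27*w*sin(3*w) + 12*w*cos(w) - 24*w*cos(2*w)^2 - 24*w*cos(2*w) + 4*w*cos(3*w) - 12*sin(2*w) - 6*sin(4*w)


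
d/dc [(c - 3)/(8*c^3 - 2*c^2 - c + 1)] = (8*c^3 - 2*c^2 - c + (c - 3)*(-24*c^2 + 4*c + 1) + 1)/(8*c^3 - 2*c^2 - c + 1)^2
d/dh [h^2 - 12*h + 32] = 2*h - 12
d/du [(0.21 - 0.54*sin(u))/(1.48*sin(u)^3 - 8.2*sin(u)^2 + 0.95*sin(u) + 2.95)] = (1.5984*sin(u)^3 - 5.3604*sin(u)^2 + 3.444*sin(u) - 1.7925)*cos(u)/(2.1904*sin(u)^6 - 24.272*sin(u)^5 + 70.052*sin(u)^4 - 6.848*sin(u)^3 - 47.4775*sin(u)^2 + 5.605*sin(u) + 8.7025)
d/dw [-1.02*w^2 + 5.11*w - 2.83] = 5.11 - 2.04*w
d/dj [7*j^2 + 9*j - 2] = 14*j + 9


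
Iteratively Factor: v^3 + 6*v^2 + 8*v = (v)*(v^2 + 6*v + 8) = v*(v + 4)*(v + 2)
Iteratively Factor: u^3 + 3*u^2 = (u)*(u^2 + 3*u) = u*(u + 3)*(u)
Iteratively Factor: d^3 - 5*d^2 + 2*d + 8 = (d - 4)*(d^2 - d - 2) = (d - 4)*(d - 2)*(d + 1)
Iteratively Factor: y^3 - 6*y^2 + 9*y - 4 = (y - 1)*(y^2 - 5*y + 4) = (y - 4)*(y - 1)*(y - 1)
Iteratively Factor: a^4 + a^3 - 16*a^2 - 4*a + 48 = (a + 2)*(a^3 - a^2 - 14*a + 24) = (a - 2)*(a + 2)*(a^2 + a - 12) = (a - 2)*(a + 2)*(a + 4)*(a - 3)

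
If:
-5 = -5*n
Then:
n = 1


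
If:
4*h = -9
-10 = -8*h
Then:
No Solution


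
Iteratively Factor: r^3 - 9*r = (r)*(r^2 - 9) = r*(r + 3)*(r - 3)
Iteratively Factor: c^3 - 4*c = (c + 2)*(c^2 - 2*c) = (c - 2)*(c + 2)*(c)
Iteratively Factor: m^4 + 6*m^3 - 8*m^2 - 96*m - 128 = (m + 4)*(m^3 + 2*m^2 - 16*m - 32) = (m + 2)*(m + 4)*(m^2 - 16) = (m - 4)*(m + 2)*(m + 4)*(m + 4)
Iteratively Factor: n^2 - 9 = (n + 3)*(n - 3)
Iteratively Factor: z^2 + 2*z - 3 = (z + 3)*(z - 1)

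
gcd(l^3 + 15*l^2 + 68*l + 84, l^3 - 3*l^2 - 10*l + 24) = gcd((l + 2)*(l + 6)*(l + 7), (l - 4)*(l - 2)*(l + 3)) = 1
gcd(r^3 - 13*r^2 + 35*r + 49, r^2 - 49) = r - 7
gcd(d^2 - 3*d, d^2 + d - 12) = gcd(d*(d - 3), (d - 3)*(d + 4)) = d - 3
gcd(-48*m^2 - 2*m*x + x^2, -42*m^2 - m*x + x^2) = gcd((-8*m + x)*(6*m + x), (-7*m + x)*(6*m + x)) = 6*m + x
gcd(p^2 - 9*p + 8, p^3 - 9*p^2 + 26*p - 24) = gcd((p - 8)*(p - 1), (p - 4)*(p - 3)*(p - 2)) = 1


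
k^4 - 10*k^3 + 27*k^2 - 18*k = k*(k - 6)*(k - 3)*(k - 1)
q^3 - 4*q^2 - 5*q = q*(q - 5)*(q + 1)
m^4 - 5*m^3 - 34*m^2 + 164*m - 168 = (m - 7)*(m - 2)^2*(m + 6)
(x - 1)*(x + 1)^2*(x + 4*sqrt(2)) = x^4 + x^3 + 4*sqrt(2)*x^3 - x^2 + 4*sqrt(2)*x^2 - 4*sqrt(2)*x - x - 4*sqrt(2)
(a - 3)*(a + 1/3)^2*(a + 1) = a^4 - 4*a^3/3 - 38*a^2/9 - 20*a/9 - 1/3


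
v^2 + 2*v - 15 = (v - 3)*(v + 5)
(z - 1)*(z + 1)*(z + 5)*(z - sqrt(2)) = z^4 - sqrt(2)*z^3 + 5*z^3 - 5*sqrt(2)*z^2 - z^2 - 5*z + sqrt(2)*z + 5*sqrt(2)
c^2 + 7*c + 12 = (c + 3)*(c + 4)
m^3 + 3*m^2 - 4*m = m*(m - 1)*(m + 4)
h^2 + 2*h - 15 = (h - 3)*(h + 5)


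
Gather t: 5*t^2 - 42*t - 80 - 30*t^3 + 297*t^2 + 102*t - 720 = -30*t^3 + 302*t^2 + 60*t - 800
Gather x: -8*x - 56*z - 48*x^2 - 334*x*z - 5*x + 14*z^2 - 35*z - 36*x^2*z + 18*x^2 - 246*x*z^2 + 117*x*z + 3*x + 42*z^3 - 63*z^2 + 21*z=x^2*(-36*z - 30) + x*(-246*z^2 - 217*z - 10) + 42*z^3 - 49*z^2 - 70*z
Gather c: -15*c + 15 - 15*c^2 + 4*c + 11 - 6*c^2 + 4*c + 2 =-21*c^2 - 7*c + 28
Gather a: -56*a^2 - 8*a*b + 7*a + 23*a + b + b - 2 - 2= -56*a^2 + a*(30 - 8*b) + 2*b - 4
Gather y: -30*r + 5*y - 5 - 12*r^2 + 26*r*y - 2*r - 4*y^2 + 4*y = -12*r^2 - 32*r - 4*y^2 + y*(26*r + 9) - 5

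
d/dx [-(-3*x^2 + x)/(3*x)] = 1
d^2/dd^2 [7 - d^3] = -6*d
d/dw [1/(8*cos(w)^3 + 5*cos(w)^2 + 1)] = 2*(12*cos(w) + 5)*sin(w)*cos(w)/(8*cos(w)^3 + 5*cos(w)^2 + 1)^2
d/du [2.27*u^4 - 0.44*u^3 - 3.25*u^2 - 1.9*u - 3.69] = 9.08*u^3 - 1.32*u^2 - 6.5*u - 1.9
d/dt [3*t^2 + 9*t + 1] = 6*t + 9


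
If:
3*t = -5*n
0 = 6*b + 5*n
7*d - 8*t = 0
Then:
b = t/2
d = 8*t/7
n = -3*t/5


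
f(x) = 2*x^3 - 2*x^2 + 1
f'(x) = 6*x^2 - 4*x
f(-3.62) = -120.08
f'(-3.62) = 93.11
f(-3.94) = -152.37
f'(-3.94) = 108.90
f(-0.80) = -1.30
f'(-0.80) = 7.04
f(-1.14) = -4.56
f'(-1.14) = 12.36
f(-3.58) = -116.40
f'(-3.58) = 91.22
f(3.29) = 50.57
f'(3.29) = 51.78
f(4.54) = 146.93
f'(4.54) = 105.51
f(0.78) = 0.73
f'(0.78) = 0.53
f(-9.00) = -1619.00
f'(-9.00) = 522.00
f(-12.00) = -3743.00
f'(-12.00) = 912.00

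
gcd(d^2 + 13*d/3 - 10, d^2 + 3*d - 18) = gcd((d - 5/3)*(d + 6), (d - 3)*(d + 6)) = d + 6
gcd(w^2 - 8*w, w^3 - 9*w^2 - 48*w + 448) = w - 8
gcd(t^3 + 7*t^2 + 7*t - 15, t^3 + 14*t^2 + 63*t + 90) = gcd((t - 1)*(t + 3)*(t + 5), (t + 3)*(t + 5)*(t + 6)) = t^2 + 8*t + 15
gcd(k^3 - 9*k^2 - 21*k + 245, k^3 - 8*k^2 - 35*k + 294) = k^2 - 14*k + 49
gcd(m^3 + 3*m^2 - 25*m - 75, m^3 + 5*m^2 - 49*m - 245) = m + 5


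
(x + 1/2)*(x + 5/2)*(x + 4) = x^3 + 7*x^2 + 53*x/4 + 5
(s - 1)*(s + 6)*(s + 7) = s^3 + 12*s^2 + 29*s - 42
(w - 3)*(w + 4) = w^2 + w - 12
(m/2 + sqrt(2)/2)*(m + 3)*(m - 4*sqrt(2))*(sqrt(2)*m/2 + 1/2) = sqrt(2)*m^4/4 - 5*m^3/4 + 3*sqrt(2)*m^3/4 - 11*sqrt(2)*m^2/4 - 15*m^2/4 - 33*sqrt(2)*m/4 - 2*m - 6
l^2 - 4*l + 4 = (l - 2)^2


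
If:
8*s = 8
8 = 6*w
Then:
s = 1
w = 4/3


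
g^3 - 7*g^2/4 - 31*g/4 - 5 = (g - 4)*(g + 1)*(g + 5/4)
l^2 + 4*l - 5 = (l - 1)*(l + 5)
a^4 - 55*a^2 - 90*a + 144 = (a - 8)*(a - 1)*(a + 3)*(a + 6)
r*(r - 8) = r^2 - 8*r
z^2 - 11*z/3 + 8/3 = (z - 8/3)*(z - 1)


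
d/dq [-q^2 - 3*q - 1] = -2*q - 3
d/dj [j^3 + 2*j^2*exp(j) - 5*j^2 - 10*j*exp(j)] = 2*j^2*exp(j) + 3*j^2 - 6*j*exp(j) - 10*j - 10*exp(j)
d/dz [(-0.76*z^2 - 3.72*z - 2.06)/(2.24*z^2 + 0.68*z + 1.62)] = (7.816*z^2 + 6.7664*z - 4.6256)/(5.0176*z^4 + 3.0464*z^3 + 7.72*z^2 + 2.2032*z + 2.6244)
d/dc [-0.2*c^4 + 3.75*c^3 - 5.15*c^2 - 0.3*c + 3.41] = -0.8*c^3 + 11.25*c^2 - 10.3*c - 0.3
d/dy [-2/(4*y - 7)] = 8/(4*y - 7)^2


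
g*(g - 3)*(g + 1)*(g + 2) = g^4 - 7*g^2 - 6*g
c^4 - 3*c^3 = c^3*(c - 3)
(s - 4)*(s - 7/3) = s^2 - 19*s/3 + 28/3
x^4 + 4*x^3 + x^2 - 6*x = x*(x - 1)*(x + 2)*(x + 3)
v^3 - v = v*(v - 1)*(v + 1)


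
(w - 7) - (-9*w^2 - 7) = 9*w^2 + w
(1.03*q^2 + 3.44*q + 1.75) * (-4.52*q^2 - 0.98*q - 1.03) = -4.6556*q^4 - 16.5582*q^3 - 12.3421*q^2 - 5.2582*q - 1.8025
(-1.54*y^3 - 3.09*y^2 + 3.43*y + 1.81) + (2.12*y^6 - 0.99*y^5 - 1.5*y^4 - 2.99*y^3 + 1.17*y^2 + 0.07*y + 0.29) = 2.12*y^6 - 0.99*y^5 - 1.5*y^4 - 4.53*y^3 - 1.92*y^2 + 3.5*y + 2.1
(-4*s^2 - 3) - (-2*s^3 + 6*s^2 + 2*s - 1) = 2*s^3 - 10*s^2 - 2*s - 2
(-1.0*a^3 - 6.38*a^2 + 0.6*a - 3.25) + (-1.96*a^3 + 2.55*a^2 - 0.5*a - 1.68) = -2.96*a^3 - 3.83*a^2 + 0.1*a - 4.93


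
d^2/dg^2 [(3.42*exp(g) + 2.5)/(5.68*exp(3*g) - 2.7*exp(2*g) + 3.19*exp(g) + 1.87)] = (441.349632*exp(6*g) + 568.55664*exp(5*g) - 644.678856*exp(4*g) - 279.283876*exp(3*g) - 199.97802*exp(2*g) + 55.528924*exp(g) - 2.953852)*exp(g)/(183.250432*exp(9*g) - 261.32544*exp(8*g) + 432.972768*exp(7*g) - 132.221976*exp(6*g) + 71.096124*exp(5*g) + 161.767914*exp(4*g) - 4.58892500000002*exp(3*g) + 28.763031*exp(2*g) + 33.465333*exp(g) + 6.539203)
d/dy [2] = 0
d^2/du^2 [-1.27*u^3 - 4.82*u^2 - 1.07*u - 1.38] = -7.62*u - 9.64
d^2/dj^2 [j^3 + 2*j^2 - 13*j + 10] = 6*j + 4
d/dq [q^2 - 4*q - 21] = 2*q - 4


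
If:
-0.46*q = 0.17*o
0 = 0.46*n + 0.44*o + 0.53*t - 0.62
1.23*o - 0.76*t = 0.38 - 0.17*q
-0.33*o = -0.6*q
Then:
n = 1.92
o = 0.00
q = 0.00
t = -0.50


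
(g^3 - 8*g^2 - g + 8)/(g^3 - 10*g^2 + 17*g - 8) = (g + 1)/(g - 1)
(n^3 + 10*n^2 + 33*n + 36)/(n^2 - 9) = (n^2 + 7*n + 12)/(n - 3)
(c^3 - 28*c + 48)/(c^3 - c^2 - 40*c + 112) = (c^2 + 4*c - 12)/(c^2 + 3*c - 28)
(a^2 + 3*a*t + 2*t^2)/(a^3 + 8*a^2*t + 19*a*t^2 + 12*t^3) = (a + 2*t)/(a^2 + 7*a*t + 12*t^2)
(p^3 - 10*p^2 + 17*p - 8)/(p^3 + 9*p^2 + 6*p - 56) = (p^3 - 10*p^2 + 17*p - 8)/(p^3 + 9*p^2 + 6*p - 56)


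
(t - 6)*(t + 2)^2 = t^3 - 2*t^2 - 20*t - 24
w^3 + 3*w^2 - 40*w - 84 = (w - 6)*(w + 2)*(w + 7)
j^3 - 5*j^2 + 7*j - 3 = (j - 3)*(j - 1)^2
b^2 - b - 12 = (b - 4)*(b + 3)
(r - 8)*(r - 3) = r^2 - 11*r + 24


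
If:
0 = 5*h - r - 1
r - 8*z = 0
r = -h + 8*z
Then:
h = 0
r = -1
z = -1/8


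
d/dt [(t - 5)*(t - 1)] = 2*t - 6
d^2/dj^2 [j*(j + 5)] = 2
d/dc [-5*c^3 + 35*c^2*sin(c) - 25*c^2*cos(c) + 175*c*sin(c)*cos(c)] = 25*c^2*sin(c) + 35*c^2*cos(c) - 15*c^2 + 70*c*sin(c) - 50*c*cos(c) + 175*c*cos(2*c) + 175*sin(2*c)/2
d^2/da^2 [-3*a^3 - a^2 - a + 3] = -18*a - 2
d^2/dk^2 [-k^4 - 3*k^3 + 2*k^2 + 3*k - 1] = -12*k^2 - 18*k + 4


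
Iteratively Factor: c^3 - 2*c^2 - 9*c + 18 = (c + 3)*(c^2 - 5*c + 6) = (c - 3)*(c + 3)*(c - 2)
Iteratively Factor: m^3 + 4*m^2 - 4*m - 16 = (m - 2)*(m^2 + 6*m + 8) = (m - 2)*(m + 2)*(m + 4)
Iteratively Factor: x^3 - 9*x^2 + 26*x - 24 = (x - 3)*(x^2 - 6*x + 8) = (x - 3)*(x - 2)*(x - 4)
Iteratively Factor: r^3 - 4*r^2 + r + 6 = (r - 2)*(r^2 - 2*r - 3) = (r - 3)*(r - 2)*(r + 1)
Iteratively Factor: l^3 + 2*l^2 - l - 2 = (l + 1)*(l^2 + l - 2) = (l - 1)*(l + 1)*(l + 2)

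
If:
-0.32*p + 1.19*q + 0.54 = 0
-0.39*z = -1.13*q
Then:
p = 1.28346238938053*z + 1.6875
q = 0.345132743362832*z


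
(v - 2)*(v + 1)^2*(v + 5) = v^4 + 5*v^3 - 3*v^2 - 17*v - 10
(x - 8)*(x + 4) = x^2 - 4*x - 32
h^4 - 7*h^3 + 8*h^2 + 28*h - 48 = (h - 4)*(h - 3)*(h - 2)*(h + 2)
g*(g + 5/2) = g^2 + 5*g/2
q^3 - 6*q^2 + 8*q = q*(q - 4)*(q - 2)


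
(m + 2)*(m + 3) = m^2 + 5*m + 6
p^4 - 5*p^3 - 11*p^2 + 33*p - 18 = (p - 6)*(p - 1)^2*(p + 3)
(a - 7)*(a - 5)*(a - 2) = a^3 - 14*a^2 + 59*a - 70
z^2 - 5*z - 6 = (z - 6)*(z + 1)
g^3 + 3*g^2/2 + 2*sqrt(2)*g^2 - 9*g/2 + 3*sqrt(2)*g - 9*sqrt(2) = (g - 3/2)*(g + 3)*(g + 2*sqrt(2))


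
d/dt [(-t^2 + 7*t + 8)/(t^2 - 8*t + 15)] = (t^2 - 46*t + 169)/(t^4 - 16*t^3 + 94*t^2 - 240*t + 225)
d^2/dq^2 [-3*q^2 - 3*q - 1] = -6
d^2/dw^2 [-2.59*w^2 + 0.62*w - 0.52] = -5.18000000000000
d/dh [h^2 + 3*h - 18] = 2*h + 3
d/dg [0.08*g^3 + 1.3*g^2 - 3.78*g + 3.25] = 0.24*g^2 + 2.6*g - 3.78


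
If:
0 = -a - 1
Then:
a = -1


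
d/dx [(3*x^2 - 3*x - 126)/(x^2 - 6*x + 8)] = 15*(-x^2 + 20*x - 52)/(x^4 - 12*x^3 + 52*x^2 - 96*x + 64)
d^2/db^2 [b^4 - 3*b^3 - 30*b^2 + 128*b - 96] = 12*b^2 - 18*b - 60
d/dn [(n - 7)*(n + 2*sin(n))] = n + (n - 7)*(2*cos(n) + 1) + 2*sin(n)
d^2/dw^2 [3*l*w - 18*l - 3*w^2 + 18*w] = -6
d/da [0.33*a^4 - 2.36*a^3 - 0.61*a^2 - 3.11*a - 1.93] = 1.32*a^3 - 7.08*a^2 - 1.22*a - 3.11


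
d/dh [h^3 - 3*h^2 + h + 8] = 3*h^2 - 6*h + 1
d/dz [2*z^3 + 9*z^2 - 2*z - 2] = 6*z^2 + 18*z - 2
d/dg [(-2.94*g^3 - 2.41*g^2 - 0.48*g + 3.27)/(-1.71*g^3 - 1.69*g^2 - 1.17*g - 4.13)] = (0.8475*g^4 + 5.238*g^3 + 55.2102*g^2 + 30.9592*g + 5.8083)/(2.9241*g^6 + 5.7798*g^5 + 6.8575*g^4 + 18.0792*g^3 + 15.3283*g^2 + 9.6642*g + 17.0569)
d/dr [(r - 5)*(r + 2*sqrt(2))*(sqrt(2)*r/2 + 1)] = 3*sqrt(2)*r^2/2 - 5*sqrt(2)*r + 6*r - 15 + 2*sqrt(2)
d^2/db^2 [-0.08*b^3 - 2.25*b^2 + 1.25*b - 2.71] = -0.48*b - 4.5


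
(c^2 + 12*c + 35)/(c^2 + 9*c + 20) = (c + 7)/(c + 4)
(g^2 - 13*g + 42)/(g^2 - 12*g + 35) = (g - 6)/(g - 5)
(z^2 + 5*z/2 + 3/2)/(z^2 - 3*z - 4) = (z + 3/2)/(z - 4)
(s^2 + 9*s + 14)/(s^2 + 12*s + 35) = (s + 2)/(s + 5)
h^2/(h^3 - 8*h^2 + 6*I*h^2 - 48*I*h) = h/(h^2 + h*(-8 + 6*I) - 48*I)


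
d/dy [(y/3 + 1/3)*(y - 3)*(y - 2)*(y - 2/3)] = 4*y^3/3 - 14*y^2/3 + 22*y/9 + 16/9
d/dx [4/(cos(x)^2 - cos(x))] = 4*(-sin(x)/cos(x)^2 + 2*tan(x))/(cos(x) - 1)^2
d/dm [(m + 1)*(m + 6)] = 2*m + 7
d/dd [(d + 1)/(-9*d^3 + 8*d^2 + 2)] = (-9*d^3 + 8*d^2 + d*(d + 1)*(27*d - 16) + 2)/(-9*d^3 + 8*d^2 + 2)^2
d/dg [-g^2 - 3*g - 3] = -2*g - 3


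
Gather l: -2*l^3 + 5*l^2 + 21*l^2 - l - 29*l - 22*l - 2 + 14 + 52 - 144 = -2*l^3 + 26*l^2 - 52*l - 80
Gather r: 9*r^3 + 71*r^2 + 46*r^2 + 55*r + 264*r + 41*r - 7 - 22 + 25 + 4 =9*r^3 + 117*r^2 + 360*r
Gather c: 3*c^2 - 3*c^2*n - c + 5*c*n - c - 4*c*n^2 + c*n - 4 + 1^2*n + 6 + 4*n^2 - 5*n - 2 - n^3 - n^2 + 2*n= c^2*(3 - 3*n) + c*(-4*n^2 + 6*n - 2) - n^3 + 3*n^2 - 2*n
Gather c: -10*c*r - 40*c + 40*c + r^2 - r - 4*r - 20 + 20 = -10*c*r + r^2 - 5*r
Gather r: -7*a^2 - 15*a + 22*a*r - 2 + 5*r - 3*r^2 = -7*a^2 - 15*a - 3*r^2 + r*(22*a + 5) - 2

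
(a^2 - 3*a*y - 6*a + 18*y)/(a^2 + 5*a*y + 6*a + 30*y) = (a^2 - 3*a*y - 6*a + 18*y)/(a^2 + 5*a*y + 6*a + 30*y)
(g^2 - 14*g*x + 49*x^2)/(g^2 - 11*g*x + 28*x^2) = (-g + 7*x)/(-g + 4*x)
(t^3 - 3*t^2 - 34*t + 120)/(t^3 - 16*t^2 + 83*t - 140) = (t + 6)/(t - 7)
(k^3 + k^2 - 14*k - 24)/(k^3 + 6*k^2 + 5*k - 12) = (k^2 - 2*k - 8)/(k^2 + 3*k - 4)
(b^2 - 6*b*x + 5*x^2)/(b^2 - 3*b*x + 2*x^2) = (-b + 5*x)/(-b + 2*x)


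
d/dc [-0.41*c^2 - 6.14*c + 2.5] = -0.82*c - 6.14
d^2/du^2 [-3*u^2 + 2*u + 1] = -6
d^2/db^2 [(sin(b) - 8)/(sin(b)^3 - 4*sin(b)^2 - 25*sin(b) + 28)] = 2*(-2*sin(b)^6 + 40*sin(b)^5 - 191*sin(b)^4 + 37*sin(b)^3 + 190*sin(b)^2 + 4180*sin(b) + 5196)/((sin(b) - 7)^3*(sin(b) - 1)^2*(sin(b) + 4)^3)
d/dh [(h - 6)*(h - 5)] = 2*h - 11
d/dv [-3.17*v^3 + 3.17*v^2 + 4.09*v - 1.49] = -9.51*v^2 + 6.34*v + 4.09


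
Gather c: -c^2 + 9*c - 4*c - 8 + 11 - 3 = -c^2 + 5*c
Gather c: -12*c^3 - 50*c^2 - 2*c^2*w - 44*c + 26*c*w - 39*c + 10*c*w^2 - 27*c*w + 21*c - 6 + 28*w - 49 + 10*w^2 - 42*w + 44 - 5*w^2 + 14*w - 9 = -12*c^3 + c^2*(-2*w - 50) + c*(10*w^2 - w - 62) + 5*w^2 - 20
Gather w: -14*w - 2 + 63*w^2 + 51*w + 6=63*w^2 + 37*w + 4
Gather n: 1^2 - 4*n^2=1 - 4*n^2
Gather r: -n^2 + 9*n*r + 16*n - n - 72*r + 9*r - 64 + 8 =-n^2 + 15*n + r*(9*n - 63) - 56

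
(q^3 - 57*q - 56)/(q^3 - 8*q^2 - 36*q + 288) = (q^2 + 8*q + 7)/(q^2 - 36)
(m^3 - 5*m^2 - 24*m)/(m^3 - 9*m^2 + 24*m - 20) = m*(m^2 - 5*m - 24)/(m^3 - 9*m^2 + 24*m - 20)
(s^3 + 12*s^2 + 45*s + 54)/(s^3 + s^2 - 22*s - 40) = (s^3 + 12*s^2 + 45*s + 54)/(s^3 + s^2 - 22*s - 40)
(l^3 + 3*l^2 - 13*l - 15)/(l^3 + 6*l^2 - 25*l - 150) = (l^2 - 2*l - 3)/(l^2 + l - 30)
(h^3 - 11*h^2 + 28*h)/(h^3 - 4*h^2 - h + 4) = h*(h - 7)/(h^2 - 1)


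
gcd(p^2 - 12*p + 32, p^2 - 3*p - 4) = p - 4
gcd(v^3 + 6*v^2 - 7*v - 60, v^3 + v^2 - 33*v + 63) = v - 3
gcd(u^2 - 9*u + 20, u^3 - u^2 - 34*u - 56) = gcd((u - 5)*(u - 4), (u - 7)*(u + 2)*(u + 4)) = 1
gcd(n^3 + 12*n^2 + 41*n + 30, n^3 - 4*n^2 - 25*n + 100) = n + 5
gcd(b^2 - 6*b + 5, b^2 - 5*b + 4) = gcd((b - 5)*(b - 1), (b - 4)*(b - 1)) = b - 1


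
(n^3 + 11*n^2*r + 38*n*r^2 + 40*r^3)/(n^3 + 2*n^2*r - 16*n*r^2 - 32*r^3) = (-n - 5*r)/(-n + 4*r)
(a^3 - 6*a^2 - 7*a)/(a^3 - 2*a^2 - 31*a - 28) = a/(a + 4)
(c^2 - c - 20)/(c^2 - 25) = (c + 4)/(c + 5)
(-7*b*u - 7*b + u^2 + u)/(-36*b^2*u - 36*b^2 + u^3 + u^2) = (-7*b + u)/(-36*b^2 + u^2)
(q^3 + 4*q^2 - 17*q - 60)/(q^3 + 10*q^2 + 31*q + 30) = (q - 4)/(q + 2)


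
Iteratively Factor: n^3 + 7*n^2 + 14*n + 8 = (n + 2)*(n^2 + 5*n + 4) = (n + 2)*(n + 4)*(n + 1)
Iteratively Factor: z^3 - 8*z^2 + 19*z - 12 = (z - 3)*(z^2 - 5*z + 4) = (z - 4)*(z - 3)*(z - 1)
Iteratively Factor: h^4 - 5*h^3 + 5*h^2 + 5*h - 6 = (h + 1)*(h^3 - 6*h^2 + 11*h - 6) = (h - 3)*(h + 1)*(h^2 - 3*h + 2) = (h - 3)*(h - 1)*(h + 1)*(h - 2)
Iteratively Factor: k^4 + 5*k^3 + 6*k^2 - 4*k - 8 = (k + 2)*(k^3 + 3*k^2 - 4) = (k + 2)^2*(k^2 + k - 2) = (k + 2)^3*(k - 1)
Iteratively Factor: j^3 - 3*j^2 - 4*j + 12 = (j - 2)*(j^2 - j - 6) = (j - 2)*(j + 2)*(j - 3)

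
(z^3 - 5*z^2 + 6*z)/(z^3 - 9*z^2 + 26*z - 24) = z/(z - 4)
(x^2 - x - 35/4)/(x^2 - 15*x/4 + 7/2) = (4*x^2 - 4*x - 35)/(4*x^2 - 15*x + 14)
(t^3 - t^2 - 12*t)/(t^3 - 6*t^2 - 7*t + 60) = t/(t - 5)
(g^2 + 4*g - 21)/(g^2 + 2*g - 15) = (g + 7)/(g + 5)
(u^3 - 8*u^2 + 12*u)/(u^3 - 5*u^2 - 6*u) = (u - 2)/(u + 1)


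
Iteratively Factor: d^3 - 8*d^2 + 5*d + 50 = (d + 2)*(d^2 - 10*d + 25) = (d - 5)*(d + 2)*(d - 5)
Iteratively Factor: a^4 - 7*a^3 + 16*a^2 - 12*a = (a - 2)*(a^3 - 5*a^2 + 6*a) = (a - 2)^2*(a^2 - 3*a) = (a - 3)*(a - 2)^2*(a)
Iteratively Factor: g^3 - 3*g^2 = (g)*(g^2 - 3*g) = g*(g - 3)*(g)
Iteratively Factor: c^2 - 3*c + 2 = (c - 2)*(c - 1)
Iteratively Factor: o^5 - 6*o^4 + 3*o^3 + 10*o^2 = (o - 5)*(o^4 - o^3 - 2*o^2) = (o - 5)*(o - 2)*(o^3 + o^2) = (o - 5)*(o - 2)*(o + 1)*(o^2) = o*(o - 5)*(o - 2)*(o + 1)*(o)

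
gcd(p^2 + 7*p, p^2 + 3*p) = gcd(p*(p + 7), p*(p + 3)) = p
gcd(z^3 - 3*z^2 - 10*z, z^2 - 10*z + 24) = 1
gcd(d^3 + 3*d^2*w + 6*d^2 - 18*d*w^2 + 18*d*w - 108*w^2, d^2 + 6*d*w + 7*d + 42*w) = d + 6*w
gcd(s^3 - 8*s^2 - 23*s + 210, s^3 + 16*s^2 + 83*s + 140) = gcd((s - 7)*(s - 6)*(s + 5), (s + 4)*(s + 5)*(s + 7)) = s + 5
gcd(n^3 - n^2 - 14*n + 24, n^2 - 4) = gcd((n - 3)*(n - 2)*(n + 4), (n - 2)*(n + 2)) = n - 2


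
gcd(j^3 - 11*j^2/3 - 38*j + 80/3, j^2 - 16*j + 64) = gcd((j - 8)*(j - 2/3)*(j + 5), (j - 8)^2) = j - 8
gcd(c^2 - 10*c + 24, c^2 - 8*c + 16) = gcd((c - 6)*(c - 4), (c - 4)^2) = c - 4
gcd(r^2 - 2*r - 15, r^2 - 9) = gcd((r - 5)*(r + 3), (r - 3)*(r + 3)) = r + 3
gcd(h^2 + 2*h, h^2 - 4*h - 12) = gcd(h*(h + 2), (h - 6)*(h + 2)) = h + 2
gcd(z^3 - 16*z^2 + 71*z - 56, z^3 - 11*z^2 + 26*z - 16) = z^2 - 9*z + 8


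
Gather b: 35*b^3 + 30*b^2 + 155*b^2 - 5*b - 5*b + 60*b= 35*b^3 + 185*b^2 + 50*b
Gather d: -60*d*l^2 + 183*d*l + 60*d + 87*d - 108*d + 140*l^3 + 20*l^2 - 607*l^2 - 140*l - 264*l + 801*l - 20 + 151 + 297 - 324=d*(-60*l^2 + 183*l + 39) + 140*l^3 - 587*l^2 + 397*l + 104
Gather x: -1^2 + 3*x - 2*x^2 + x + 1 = -2*x^2 + 4*x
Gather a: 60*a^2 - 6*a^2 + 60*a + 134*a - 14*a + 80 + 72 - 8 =54*a^2 + 180*a + 144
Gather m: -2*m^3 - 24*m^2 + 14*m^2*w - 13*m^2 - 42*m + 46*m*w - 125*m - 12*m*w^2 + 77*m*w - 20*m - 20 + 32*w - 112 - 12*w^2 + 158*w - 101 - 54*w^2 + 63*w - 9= -2*m^3 + m^2*(14*w - 37) + m*(-12*w^2 + 123*w - 187) - 66*w^2 + 253*w - 242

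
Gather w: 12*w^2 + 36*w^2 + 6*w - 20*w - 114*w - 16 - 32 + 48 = 48*w^2 - 128*w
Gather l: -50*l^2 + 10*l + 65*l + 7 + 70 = -50*l^2 + 75*l + 77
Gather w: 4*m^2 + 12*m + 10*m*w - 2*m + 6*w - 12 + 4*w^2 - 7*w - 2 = 4*m^2 + 10*m + 4*w^2 + w*(10*m - 1) - 14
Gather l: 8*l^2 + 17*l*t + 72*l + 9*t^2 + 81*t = 8*l^2 + l*(17*t + 72) + 9*t^2 + 81*t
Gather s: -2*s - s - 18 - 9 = -3*s - 27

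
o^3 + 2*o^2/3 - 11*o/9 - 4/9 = (o - 1)*(o + 1/3)*(o + 4/3)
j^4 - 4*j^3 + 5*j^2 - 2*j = j*(j - 2)*(j - 1)^2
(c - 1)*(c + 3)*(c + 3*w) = c^3 + 3*c^2*w + 2*c^2 + 6*c*w - 3*c - 9*w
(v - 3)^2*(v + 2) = v^3 - 4*v^2 - 3*v + 18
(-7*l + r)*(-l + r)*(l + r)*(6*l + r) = 42*l^4 + l^3*r - 43*l^2*r^2 - l*r^3 + r^4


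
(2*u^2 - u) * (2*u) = 4*u^3 - 2*u^2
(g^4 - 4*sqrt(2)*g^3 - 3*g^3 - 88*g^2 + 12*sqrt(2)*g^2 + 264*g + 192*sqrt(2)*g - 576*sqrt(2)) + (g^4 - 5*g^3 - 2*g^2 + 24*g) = 2*g^4 - 8*g^3 - 4*sqrt(2)*g^3 - 90*g^2 + 12*sqrt(2)*g^2 + 192*sqrt(2)*g + 288*g - 576*sqrt(2)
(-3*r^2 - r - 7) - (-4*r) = -3*r^2 + 3*r - 7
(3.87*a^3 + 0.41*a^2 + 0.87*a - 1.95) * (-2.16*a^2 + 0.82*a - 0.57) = -8.3592*a^5 + 2.2878*a^4 - 3.7489*a^3 + 4.6917*a^2 - 2.0949*a + 1.1115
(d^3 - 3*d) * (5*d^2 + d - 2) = 5*d^5 + d^4 - 17*d^3 - 3*d^2 + 6*d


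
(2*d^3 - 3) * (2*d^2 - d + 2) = 4*d^5 - 2*d^4 + 4*d^3 - 6*d^2 + 3*d - 6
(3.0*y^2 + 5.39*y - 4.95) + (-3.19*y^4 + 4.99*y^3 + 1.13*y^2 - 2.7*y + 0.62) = -3.19*y^4 + 4.99*y^3 + 4.13*y^2 + 2.69*y - 4.33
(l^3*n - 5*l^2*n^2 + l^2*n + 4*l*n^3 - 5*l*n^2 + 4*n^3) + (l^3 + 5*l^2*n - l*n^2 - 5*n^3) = l^3*n + l^3 - 5*l^2*n^2 + 6*l^2*n + 4*l*n^3 - 6*l*n^2 - n^3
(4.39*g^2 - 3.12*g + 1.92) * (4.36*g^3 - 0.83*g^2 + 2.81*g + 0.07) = 19.1404*g^5 - 17.2469*g^4 + 23.2967*g^3 - 10.0535*g^2 + 5.1768*g + 0.1344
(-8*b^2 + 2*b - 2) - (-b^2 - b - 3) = -7*b^2 + 3*b + 1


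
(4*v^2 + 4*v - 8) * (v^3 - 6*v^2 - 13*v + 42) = 4*v^5 - 20*v^4 - 84*v^3 + 164*v^2 + 272*v - 336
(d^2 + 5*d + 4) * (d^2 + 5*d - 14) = d^4 + 10*d^3 + 15*d^2 - 50*d - 56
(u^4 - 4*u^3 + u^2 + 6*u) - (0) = u^4 - 4*u^3 + u^2 + 6*u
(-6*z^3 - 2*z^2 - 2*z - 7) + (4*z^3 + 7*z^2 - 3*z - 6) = -2*z^3 + 5*z^2 - 5*z - 13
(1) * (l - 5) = l - 5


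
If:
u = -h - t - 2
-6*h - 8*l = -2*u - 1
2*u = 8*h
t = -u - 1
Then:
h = -1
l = -1/8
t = 3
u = -4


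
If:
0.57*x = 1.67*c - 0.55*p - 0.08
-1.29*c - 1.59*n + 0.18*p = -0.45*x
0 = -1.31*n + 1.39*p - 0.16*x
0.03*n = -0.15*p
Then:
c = 0.18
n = -0.04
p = 0.01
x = 0.37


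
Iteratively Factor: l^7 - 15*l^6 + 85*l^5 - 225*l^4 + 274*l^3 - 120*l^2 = (l - 5)*(l^6 - 10*l^5 + 35*l^4 - 50*l^3 + 24*l^2) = (l - 5)*(l - 1)*(l^5 - 9*l^4 + 26*l^3 - 24*l^2) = l*(l - 5)*(l - 1)*(l^4 - 9*l^3 + 26*l^2 - 24*l) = l*(l - 5)*(l - 4)*(l - 1)*(l^3 - 5*l^2 + 6*l) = l*(l - 5)*(l - 4)*(l - 3)*(l - 1)*(l^2 - 2*l) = l*(l - 5)*(l - 4)*(l - 3)*(l - 2)*(l - 1)*(l)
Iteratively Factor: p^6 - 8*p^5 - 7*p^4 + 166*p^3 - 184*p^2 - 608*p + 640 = (p - 4)*(p^5 - 4*p^4 - 23*p^3 + 74*p^2 + 112*p - 160) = (p - 4)*(p + 2)*(p^4 - 6*p^3 - 11*p^2 + 96*p - 80) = (p - 4)^2*(p + 2)*(p^3 - 2*p^2 - 19*p + 20) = (p - 5)*(p - 4)^2*(p + 2)*(p^2 + 3*p - 4) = (p - 5)*(p - 4)^2*(p + 2)*(p + 4)*(p - 1)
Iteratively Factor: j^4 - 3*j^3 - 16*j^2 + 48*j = (j - 4)*(j^3 + j^2 - 12*j) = j*(j - 4)*(j^2 + j - 12) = j*(j - 4)*(j - 3)*(j + 4)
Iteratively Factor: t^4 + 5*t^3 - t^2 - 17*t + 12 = (t - 1)*(t^3 + 6*t^2 + 5*t - 12) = (t - 1)*(t + 3)*(t^2 + 3*t - 4) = (t - 1)^2*(t + 3)*(t + 4)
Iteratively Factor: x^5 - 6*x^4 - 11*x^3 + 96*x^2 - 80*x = (x)*(x^4 - 6*x^3 - 11*x^2 + 96*x - 80) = x*(x + 4)*(x^3 - 10*x^2 + 29*x - 20) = x*(x - 4)*(x + 4)*(x^2 - 6*x + 5) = x*(x - 4)*(x - 1)*(x + 4)*(x - 5)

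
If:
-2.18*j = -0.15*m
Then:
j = 0.0688073394495413*m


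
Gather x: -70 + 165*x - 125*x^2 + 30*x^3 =30*x^3 - 125*x^2 + 165*x - 70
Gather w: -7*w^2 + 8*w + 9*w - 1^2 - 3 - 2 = -7*w^2 + 17*w - 6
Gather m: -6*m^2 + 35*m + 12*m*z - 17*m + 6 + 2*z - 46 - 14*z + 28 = -6*m^2 + m*(12*z + 18) - 12*z - 12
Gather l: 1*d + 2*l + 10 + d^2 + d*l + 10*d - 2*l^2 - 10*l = d^2 + 11*d - 2*l^2 + l*(d - 8) + 10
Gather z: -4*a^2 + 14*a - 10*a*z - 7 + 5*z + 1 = -4*a^2 + 14*a + z*(5 - 10*a) - 6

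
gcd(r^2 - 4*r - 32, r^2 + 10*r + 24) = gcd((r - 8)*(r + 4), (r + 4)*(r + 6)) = r + 4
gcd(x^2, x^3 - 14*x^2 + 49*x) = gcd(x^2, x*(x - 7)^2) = x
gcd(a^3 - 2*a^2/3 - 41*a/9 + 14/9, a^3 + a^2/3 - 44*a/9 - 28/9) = a^2 - a/3 - 14/3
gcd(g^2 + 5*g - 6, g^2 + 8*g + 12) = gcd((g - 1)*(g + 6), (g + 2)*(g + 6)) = g + 6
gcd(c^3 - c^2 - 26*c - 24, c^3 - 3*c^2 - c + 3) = c + 1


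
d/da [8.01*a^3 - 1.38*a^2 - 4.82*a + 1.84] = 24.03*a^2 - 2.76*a - 4.82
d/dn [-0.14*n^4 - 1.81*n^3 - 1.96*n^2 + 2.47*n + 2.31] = -0.56*n^3 - 5.43*n^2 - 3.92*n + 2.47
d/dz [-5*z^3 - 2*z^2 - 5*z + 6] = -15*z^2 - 4*z - 5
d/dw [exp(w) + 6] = exp(w)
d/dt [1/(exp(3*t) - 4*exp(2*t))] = (8 - 3*exp(t))*exp(-2*t)/(exp(t) - 4)^2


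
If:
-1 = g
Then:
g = -1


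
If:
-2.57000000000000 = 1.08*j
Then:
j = -2.38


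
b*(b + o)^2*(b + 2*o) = b^4 + 4*b^3*o + 5*b^2*o^2 + 2*b*o^3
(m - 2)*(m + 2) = m^2 - 4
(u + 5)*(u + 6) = u^2 + 11*u + 30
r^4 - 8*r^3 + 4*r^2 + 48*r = r*(r - 6)*(r - 4)*(r + 2)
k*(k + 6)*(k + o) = k^3 + k^2*o + 6*k^2 + 6*k*o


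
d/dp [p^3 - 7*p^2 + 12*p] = 3*p^2 - 14*p + 12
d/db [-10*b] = -10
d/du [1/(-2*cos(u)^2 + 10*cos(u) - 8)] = (5 - 2*cos(u))*sin(u)/(2*(cos(u)^2 - 5*cos(u) + 4)^2)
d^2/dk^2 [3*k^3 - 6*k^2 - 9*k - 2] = 18*k - 12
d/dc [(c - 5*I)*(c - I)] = 2*c - 6*I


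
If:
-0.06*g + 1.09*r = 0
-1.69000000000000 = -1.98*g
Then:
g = 0.85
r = 0.05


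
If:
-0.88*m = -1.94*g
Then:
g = 0.45360824742268*m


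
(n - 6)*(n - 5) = n^2 - 11*n + 30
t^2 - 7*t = t*(t - 7)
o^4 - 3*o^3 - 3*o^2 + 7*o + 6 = (o - 3)*(o - 2)*(o + 1)^2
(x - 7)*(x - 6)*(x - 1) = x^3 - 14*x^2 + 55*x - 42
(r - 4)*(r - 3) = r^2 - 7*r + 12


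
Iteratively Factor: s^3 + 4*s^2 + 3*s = (s)*(s^2 + 4*s + 3) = s*(s + 1)*(s + 3)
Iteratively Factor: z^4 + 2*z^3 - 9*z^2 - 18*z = (z + 2)*(z^3 - 9*z) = (z + 2)*(z + 3)*(z^2 - 3*z) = z*(z + 2)*(z + 3)*(z - 3)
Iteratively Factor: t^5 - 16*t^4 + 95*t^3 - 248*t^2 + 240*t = (t - 4)*(t^4 - 12*t^3 + 47*t^2 - 60*t) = (t - 4)*(t - 3)*(t^3 - 9*t^2 + 20*t) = t*(t - 4)*(t - 3)*(t^2 - 9*t + 20) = t*(t - 5)*(t - 4)*(t - 3)*(t - 4)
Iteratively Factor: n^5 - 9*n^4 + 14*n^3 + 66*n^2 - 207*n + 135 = (n - 3)*(n^4 - 6*n^3 - 4*n^2 + 54*n - 45) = (n - 3)*(n + 3)*(n^3 - 9*n^2 + 23*n - 15) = (n - 3)*(n - 1)*(n + 3)*(n^2 - 8*n + 15) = (n - 3)^2*(n - 1)*(n + 3)*(n - 5)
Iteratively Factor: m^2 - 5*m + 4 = (m - 4)*(m - 1)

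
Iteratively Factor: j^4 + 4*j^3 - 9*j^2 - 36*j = (j + 4)*(j^3 - 9*j) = j*(j + 4)*(j^2 - 9) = j*(j + 3)*(j + 4)*(j - 3)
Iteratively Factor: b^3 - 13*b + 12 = (b - 3)*(b^2 + 3*b - 4) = (b - 3)*(b - 1)*(b + 4)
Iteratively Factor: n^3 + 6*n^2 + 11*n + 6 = (n + 2)*(n^2 + 4*n + 3) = (n + 1)*(n + 2)*(n + 3)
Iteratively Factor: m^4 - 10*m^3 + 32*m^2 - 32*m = (m)*(m^3 - 10*m^2 + 32*m - 32) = m*(m - 4)*(m^2 - 6*m + 8) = m*(m - 4)*(m - 2)*(m - 4)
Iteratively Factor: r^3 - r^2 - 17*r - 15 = (r + 3)*(r^2 - 4*r - 5) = (r + 1)*(r + 3)*(r - 5)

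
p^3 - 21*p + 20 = (p - 4)*(p - 1)*(p + 5)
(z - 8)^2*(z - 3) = z^3 - 19*z^2 + 112*z - 192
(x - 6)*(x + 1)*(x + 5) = x^3 - 31*x - 30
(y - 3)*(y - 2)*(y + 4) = y^3 - y^2 - 14*y + 24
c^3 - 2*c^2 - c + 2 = (c - 2)*(c - 1)*(c + 1)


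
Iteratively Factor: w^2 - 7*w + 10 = (w - 5)*(w - 2)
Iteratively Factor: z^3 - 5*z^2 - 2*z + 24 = (z - 4)*(z^2 - z - 6) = (z - 4)*(z + 2)*(z - 3)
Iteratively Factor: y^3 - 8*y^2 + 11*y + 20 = (y + 1)*(y^2 - 9*y + 20) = (y - 4)*(y + 1)*(y - 5)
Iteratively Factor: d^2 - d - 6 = (d - 3)*(d + 2)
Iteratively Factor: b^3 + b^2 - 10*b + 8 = (b - 1)*(b^2 + 2*b - 8) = (b - 2)*(b - 1)*(b + 4)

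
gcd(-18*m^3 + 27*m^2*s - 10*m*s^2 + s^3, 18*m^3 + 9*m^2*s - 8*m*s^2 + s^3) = 18*m^2 - 9*m*s + s^2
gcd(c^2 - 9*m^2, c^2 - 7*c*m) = 1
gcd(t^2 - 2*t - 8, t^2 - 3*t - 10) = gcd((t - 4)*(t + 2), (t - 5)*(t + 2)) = t + 2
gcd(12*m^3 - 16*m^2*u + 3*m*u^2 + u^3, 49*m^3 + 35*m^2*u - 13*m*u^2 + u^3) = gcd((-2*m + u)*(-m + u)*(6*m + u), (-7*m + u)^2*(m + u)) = 1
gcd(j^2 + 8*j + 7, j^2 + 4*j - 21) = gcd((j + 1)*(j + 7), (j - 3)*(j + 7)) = j + 7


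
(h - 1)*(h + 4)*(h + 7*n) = h^3 + 7*h^2*n + 3*h^2 + 21*h*n - 4*h - 28*n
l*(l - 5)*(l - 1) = l^3 - 6*l^2 + 5*l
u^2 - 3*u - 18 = (u - 6)*(u + 3)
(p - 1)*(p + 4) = p^2 + 3*p - 4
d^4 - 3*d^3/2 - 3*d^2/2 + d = d*(d - 2)*(d - 1/2)*(d + 1)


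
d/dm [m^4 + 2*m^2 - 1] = 4*m*(m^2 + 1)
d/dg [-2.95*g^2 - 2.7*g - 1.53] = -5.9*g - 2.7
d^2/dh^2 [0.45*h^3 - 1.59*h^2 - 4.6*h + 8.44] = 2.7*h - 3.18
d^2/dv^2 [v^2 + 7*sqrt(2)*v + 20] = 2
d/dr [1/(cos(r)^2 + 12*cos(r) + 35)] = 2*(cos(r) + 6)*sin(r)/(cos(r)^2 + 12*cos(r) + 35)^2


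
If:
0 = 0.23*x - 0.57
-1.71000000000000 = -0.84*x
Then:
No Solution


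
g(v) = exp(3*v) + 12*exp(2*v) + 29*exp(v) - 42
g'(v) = 3*exp(3*v) + 24*exp(2*v) + 29*exp(v)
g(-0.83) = -26.99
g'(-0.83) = 17.46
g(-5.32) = -41.86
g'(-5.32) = 0.14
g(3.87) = 139124.25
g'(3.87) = 387136.42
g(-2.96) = -40.46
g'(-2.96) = 1.57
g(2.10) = 1539.63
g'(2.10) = 3471.01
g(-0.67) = -23.88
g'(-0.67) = 21.53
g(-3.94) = -41.43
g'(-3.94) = 0.57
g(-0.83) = -26.99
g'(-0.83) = 17.46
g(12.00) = 4311549421300600.30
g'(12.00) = 12934330384996590.88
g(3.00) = 13484.71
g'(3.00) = 34574.02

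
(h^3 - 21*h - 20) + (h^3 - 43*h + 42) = 2*h^3 - 64*h + 22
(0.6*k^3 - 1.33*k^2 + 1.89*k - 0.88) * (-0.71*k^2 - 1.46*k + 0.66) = -0.426*k^5 + 0.0683*k^4 + 0.9959*k^3 - 3.0124*k^2 + 2.5322*k - 0.5808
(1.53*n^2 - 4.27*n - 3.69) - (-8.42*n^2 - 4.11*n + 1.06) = 9.95*n^2 - 0.159999999999999*n - 4.75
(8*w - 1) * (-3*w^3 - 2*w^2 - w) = -24*w^4 - 13*w^3 - 6*w^2 + w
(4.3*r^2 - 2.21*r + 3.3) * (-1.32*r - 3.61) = -5.676*r^3 - 12.6058*r^2 + 3.6221*r - 11.913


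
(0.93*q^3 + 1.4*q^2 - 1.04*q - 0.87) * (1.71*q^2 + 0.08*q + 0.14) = 1.5903*q^5 + 2.4684*q^4 - 1.5362*q^3 - 1.3749*q^2 - 0.2152*q - 0.1218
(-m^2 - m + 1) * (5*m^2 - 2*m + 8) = -5*m^4 - 3*m^3 - m^2 - 10*m + 8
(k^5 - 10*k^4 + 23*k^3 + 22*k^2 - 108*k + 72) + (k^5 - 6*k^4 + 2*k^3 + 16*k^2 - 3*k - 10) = 2*k^5 - 16*k^4 + 25*k^3 + 38*k^2 - 111*k + 62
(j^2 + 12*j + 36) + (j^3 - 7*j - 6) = j^3 + j^2 + 5*j + 30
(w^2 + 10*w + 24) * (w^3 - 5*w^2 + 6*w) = w^5 + 5*w^4 - 20*w^3 - 60*w^2 + 144*w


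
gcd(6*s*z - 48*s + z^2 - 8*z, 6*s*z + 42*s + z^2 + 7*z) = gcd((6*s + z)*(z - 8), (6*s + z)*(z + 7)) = 6*s + z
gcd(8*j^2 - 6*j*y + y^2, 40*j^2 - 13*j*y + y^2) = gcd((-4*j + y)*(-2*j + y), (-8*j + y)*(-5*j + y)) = 1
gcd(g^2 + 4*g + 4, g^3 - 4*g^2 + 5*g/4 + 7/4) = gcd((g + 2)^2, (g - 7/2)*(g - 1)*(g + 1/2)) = 1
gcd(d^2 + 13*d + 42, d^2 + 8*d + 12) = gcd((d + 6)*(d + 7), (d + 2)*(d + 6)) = d + 6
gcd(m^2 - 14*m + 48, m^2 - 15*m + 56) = m - 8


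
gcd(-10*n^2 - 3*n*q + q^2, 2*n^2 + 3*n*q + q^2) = 2*n + q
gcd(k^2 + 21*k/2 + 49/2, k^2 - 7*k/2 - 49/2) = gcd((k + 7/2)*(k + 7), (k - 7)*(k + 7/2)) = k + 7/2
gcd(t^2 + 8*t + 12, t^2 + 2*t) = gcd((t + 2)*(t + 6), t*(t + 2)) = t + 2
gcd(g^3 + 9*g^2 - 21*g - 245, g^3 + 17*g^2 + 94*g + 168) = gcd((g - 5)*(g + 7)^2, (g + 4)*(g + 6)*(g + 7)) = g + 7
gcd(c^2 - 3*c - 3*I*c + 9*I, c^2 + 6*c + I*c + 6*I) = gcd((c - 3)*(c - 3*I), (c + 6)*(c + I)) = 1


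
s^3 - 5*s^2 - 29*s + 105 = (s - 7)*(s - 3)*(s + 5)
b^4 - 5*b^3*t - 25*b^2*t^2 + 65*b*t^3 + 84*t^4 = (b - 7*t)*(b - 3*t)*(b + t)*(b + 4*t)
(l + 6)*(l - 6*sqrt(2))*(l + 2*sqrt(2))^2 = l^4 - 2*sqrt(2)*l^3 + 6*l^3 - 40*l^2 - 12*sqrt(2)*l^2 - 240*l - 48*sqrt(2)*l - 288*sqrt(2)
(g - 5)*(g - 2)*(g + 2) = g^3 - 5*g^2 - 4*g + 20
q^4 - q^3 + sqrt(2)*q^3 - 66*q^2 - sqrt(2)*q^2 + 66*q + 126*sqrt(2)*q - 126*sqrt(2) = (q - 1)*(q - 3*sqrt(2))^2*(q + 7*sqrt(2))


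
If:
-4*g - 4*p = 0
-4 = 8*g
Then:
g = -1/2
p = 1/2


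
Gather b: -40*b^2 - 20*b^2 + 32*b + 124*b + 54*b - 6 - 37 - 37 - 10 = -60*b^2 + 210*b - 90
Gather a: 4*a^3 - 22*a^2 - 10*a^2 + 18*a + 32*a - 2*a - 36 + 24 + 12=4*a^3 - 32*a^2 + 48*a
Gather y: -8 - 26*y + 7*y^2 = 7*y^2 - 26*y - 8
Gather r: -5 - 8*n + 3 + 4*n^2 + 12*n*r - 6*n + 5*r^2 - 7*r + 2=4*n^2 - 14*n + 5*r^2 + r*(12*n - 7)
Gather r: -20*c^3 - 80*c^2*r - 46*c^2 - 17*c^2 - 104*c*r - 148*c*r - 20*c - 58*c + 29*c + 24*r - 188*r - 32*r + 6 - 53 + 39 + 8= -20*c^3 - 63*c^2 - 49*c + r*(-80*c^2 - 252*c - 196)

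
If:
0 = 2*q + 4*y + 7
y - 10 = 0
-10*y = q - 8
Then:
No Solution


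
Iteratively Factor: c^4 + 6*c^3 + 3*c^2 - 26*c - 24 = (c + 1)*(c^3 + 5*c^2 - 2*c - 24) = (c + 1)*(c + 4)*(c^2 + c - 6) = (c + 1)*(c + 3)*(c + 4)*(c - 2)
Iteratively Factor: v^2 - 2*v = (v)*(v - 2)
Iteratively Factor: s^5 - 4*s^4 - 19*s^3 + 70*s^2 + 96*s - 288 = (s - 2)*(s^4 - 2*s^3 - 23*s^2 + 24*s + 144) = (s - 4)*(s - 2)*(s^3 + 2*s^2 - 15*s - 36) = (s - 4)*(s - 2)*(s + 3)*(s^2 - s - 12) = (s - 4)^2*(s - 2)*(s + 3)*(s + 3)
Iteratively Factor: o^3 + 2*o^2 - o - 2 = (o + 2)*(o^2 - 1) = (o + 1)*(o + 2)*(o - 1)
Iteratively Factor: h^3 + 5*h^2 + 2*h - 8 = (h + 2)*(h^2 + 3*h - 4) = (h - 1)*(h + 2)*(h + 4)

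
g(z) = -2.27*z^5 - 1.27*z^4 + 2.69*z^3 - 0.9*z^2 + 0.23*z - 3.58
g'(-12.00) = -225391.45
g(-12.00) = 533729.66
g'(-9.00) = -70093.93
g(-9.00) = 123669.20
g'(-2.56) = -344.52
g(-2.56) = 139.85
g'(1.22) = -24.32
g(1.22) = -8.70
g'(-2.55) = -338.38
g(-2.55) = 136.43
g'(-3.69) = -1732.28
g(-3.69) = 1165.66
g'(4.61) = -5460.51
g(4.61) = -5058.10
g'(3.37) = -1572.53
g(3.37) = -1060.55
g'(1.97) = -181.78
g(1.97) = -72.53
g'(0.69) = -1.41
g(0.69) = -3.61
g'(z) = -11.35*z^4 - 5.08*z^3 + 8.07*z^2 - 1.8*z + 0.23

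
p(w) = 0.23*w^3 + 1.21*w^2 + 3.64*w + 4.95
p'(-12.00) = 73.96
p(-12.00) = -261.93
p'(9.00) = 81.31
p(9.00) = 303.39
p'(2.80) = 15.83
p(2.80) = 29.68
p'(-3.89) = 4.67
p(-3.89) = -4.44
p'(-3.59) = 3.84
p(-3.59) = -3.16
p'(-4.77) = 7.80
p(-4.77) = -9.84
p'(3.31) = 19.21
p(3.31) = 38.60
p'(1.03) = 6.86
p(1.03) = 10.23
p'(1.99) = 11.19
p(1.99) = 18.80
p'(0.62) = 5.41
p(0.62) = 7.73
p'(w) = 0.69*w^2 + 2.42*w + 3.64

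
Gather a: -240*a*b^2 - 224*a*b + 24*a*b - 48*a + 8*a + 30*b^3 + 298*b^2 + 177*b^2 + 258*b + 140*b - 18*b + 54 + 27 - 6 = a*(-240*b^2 - 200*b - 40) + 30*b^3 + 475*b^2 + 380*b + 75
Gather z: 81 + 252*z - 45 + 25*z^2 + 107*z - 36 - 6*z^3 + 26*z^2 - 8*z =-6*z^3 + 51*z^2 + 351*z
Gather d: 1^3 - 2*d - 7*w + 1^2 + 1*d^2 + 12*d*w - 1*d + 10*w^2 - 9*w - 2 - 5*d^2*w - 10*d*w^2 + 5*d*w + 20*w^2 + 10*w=d^2*(1 - 5*w) + d*(-10*w^2 + 17*w - 3) + 30*w^2 - 6*w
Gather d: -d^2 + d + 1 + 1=-d^2 + d + 2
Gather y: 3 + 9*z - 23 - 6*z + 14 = 3*z - 6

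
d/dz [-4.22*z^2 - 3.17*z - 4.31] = -8.44*z - 3.17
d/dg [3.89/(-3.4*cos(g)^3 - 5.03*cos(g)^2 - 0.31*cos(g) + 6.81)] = (39.678*sin(g)^2 - 39.1334*cos(g) - 40.8839)*sin(g)/(3.4*cos(g)^3 + 5.03*cos(g)^2 + 0.31*cos(g) - 6.81)^2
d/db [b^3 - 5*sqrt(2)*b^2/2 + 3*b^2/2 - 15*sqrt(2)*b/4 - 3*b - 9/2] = 3*b^2 - 5*sqrt(2)*b + 3*b - 15*sqrt(2)/4 - 3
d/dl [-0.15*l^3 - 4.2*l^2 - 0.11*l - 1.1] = -0.45*l^2 - 8.4*l - 0.11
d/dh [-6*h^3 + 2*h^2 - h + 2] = -18*h^2 + 4*h - 1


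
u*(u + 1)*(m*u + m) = m*u^3 + 2*m*u^2 + m*u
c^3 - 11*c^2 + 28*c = c*(c - 7)*(c - 4)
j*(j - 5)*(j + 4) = j^3 - j^2 - 20*j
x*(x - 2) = x^2 - 2*x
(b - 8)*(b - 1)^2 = b^3 - 10*b^2 + 17*b - 8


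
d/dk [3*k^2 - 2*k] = 6*k - 2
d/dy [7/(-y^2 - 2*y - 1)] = 14*(y + 1)/(y^2 + 2*y + 1)^2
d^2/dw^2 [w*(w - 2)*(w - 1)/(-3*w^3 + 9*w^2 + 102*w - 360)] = 8*(-9*w^5 + 87*w^4 - 369*w^3 + 1410*w^2 - 3780*w + 2920)/(w^9 - 9*w^8 - 75*w^7 + 945*w^6 + 390*w^5 - 31644*w^4 + 77336*w^3 + 286560*w^2 - 1468800*w + 1728000)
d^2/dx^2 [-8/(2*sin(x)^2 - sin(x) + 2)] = 8*(16*sin(x)^4 - 6*sin(x)^3 - 39*sin(x)^2 + 14*sin(x) + 6)/(-sin(x) - cos(2*x) + 3)^3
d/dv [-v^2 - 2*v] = -2*v - 2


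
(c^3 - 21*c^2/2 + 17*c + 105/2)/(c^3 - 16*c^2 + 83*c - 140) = (c + 3/2)/(c - 4)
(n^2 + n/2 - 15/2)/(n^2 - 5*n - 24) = (n - 5/2)/(n - 8)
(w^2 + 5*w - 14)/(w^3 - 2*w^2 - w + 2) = (w + 7)/(w^2 - 1)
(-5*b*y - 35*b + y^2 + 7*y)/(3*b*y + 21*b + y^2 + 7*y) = (-5*b + y)/(3*b + y)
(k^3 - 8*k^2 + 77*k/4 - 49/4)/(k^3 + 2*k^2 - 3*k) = (k^2 - 7*k + 49/4)/(k*(k + 3))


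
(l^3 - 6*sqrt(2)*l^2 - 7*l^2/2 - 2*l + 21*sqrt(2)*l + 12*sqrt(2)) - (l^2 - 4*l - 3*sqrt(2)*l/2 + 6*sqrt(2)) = l^3 - 6*sqrt(2)*l^2 - 9*l^2/2 + 2*l + 45*sqrt(2)*l/2 + 6*sqrt(2)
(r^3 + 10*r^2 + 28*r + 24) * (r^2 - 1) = r^5 + 10*r^4 + 27*r^3 + 14*r^2 - 28*r - 24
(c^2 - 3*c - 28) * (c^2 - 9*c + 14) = c^4 - 12*c^3 + 13*c^2 + 210*c - 392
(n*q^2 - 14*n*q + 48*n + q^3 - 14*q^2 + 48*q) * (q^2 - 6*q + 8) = n*q^4 - 20*n*q^3 + 140*n*q^2 - 400*n*q + 384*n + q^5 - 20*q^4 + 140*q^3 - 400*q^2 + 384*q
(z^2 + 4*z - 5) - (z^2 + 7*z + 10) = -3*z - 15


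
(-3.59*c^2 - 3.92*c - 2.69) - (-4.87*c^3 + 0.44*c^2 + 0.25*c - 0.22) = 4.87*c^3 - 4.03*c^2 - 4.17*c - 2.47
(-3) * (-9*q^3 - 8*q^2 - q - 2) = 27*q^3 + 24*q^2 + 3*q + 6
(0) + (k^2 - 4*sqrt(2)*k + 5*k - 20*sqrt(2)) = k^2 - 4*sqrt(2)*k + 5*k - 20*sqrt(2)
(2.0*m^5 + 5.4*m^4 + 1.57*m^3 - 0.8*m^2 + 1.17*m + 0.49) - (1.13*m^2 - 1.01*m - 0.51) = 2.0*m^5 + 5.4*m^4 + 1.57*m^3 - 1.93*m^2 + 2.18*m + 1.0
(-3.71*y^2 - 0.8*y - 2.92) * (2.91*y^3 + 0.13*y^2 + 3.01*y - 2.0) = -10.7961*y^5 - 2.8103*y^4 - 19.7683*y^3 + 4.6324*y^2 - 7.1892*y + 5.84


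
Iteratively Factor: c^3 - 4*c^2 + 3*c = (c)*(c^2 - 4*c + 3) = c*(c - 1)*(c - 3)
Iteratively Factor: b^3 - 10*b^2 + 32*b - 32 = (b - 4)*(b^2 - 6*b + 8) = (b - 4)^2*(b - 2)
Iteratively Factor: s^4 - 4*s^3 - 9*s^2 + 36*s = (s)*(s^3 - 4*s^2 - 9*s + 36) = s*(s - 4)*(s^2 - 9) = s*(s - 4)*(s + 3)*(s - 3)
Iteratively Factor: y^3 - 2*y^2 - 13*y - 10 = (y - 5)*(y^2 + 3*y + 2) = (y - 5)*(y + 2)*(y + 1)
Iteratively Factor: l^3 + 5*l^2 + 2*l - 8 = (l + 4)*(l^2 + l - 2) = (l + 2)*(l + 4)*(l - 1)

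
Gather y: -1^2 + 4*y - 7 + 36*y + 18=40*y + 10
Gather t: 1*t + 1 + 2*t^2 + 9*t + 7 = 2*t^2 + 10*t + 8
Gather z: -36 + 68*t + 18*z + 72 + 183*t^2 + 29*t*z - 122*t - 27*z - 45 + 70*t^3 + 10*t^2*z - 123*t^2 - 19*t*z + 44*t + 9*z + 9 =70*t^3 + 60*t^2 - 10*t + z*(10*t^2 + 10*t)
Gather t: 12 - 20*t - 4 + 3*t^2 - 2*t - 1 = 3*t^2 - 22*t + 7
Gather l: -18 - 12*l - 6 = -12*l - 24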